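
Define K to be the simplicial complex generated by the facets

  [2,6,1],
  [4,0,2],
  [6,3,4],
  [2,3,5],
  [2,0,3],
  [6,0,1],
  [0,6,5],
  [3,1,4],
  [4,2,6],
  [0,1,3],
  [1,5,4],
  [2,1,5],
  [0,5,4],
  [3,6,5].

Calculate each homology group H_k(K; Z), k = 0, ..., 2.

H_0 = Z,  H_1 = Z^2,  H_2 = Z.

Order the vertices as 0 < 1 < 2 < 3 < 4 < 5 < 6. Listing each simplex with vertices in this order, K has dimension 2 with simplices:

  0-simplices (7): [0], [1], [2], [3], [4], [5], [6]
  1-simplices (21): [0,1], [0,2], [0,3], [0,4], [0,5], [0,6], [1,2], [1,3], [1,4], [1,5], [1,6], [2,3], [2,4], [2,5], [2,6], [3,4], [3,5], [3,6], [4,5], [4,6], [5,6]
  2-simplices (14): [0,1,3], [0,1,6], [0,2,3], [0,2,4], [0,4,5], [0,5,6], [1,2,5], [1,2,6], [1,3,4], [1,4,5], [2,3,5], [2,4,6], [3,4,6], [3,5,6]

giving chain groups C_0 ≅ Z^7, C_1 ≅ Z^21, C_2 ≅ Z^14.

∂_1: C_1 → C_0 is given by ∂[p,q] = [q] − [p].
As a 7×21 matrix over Z this has rank 6, with invariant factors (1,1,1,1,1,1).

∂_2: C_2 → C_1 sends each 2-simplex [p,q,r] to [q,r] − [p,r] + [p,q]. For instance
  ∂[0,1,6] = [1,6] − [0,6] + [0,1],
  ∂[0,5,6] = [5,6] − [0,6] + [0,5].
This gives a 21×14 integer matrix of rank 13; reducing to Smith normal form yields diagonal entries (1,1,1,1,1,1,1,1,1,1,1,1,1).

Computing H_k = (kernel of ∂_k) / (image of ∂_{k+1}):

  H_0: rank C_0 − rank ∂_1 = 7 − 6 = 1, and the invariant factors of ∂_1 are all 1, so H_0 = Z.
  H_1: rank ker ∂_1 − rank ∂_2 = (21 − 6) − 13 = 2, and the invariant factors of ∂_2 are all 1, so H_1 = Z^2.
  H_2: rank ker ∂_2 − rank ∂_3 = (14 − 13) − 0 = 1, and there is no ∂_3, so H_2 = Z.

(K is a triangulation of the torus T^2.)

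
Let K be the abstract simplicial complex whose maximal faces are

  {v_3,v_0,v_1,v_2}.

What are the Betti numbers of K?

Fix the vertex order v_0 < v_1 < v_2 < v_3 and write every simplex with vertices in increasing order. Then dim K = 3 and the simplices of K are:

  0-simplices (4): [v_0], [v_1], [v_2], [v_3]
  1-simplices (6): [v_0,v_1], [v_0,v_2], [v_0,v_3], [v_1,v_2], [v_1,v_3], [v_2,v_3]
  2-simplices (4): [v_0,v_1,v_2], [v_0,v_1,v_3], [v_0,v_2,v_3], [v_1,v_2,v_3]
  3-simplices (1): [v_0,v_1,v_2,v_3]

so the chain groups are C_0 ≅ Z^4, C_1 ≅ Z^6, C_2 ≅ Z^4, C_3 ≅ Z^1.

∂_1: C_1 → C_0 maps an edge to its endpoints' difference, ∂[p,q] = q − p.
The resulting 4×6 matrix has rank 3, and its Smith normal form has invariant factors (1,1,1).

The boundary map ∂_2: C_2 → C_1 sends each 2-simplex [p,q,r] to [q,r] − [p,r] + [p,q]. For instance
  ∂[v_0,v_1,v_3] = [v_1,v_3] − [v_0,v_3] + [v_0,v_1],
  ∂[v_1,v_2,v_3] = [v_2,v_3] − [v_1,v_3] + [v_1,v_2].
This gives a 6×4 integer matrix of rank 3; reducing to Smith normal form yields diagonal entries (1,1,1).

The boundary map ∂_3: C_3 → C_2 sends each 3-simplex σ to the alternating sum Σ_i (−1)^i (σ with its i-th vertex removed). For instance
  ∂[v_0,v_1,v_2,v_3] = [v_1,v_2,v_3] − [v_0,v_2,v_3] + [v_0,v_1,v_3] − [v_0,v_1,v_2].
This gives a 4×1 integer matrix of rank 1; reducing to Smith normal form yields diagonal entries (1).

Computing H_k = (kernel of ∂_k) / (image of ∂_{k+1}):

  H_0: rank C_0 − rank ∂_1 = 4 − 3 = 1, and the invariant factors of ∂_1 are all 1, so H_0 = Z.
  H_1: rank ker ∂_1 − rank ∂_2 = (6 − 3) − 3 = 0, and the invariant factors of ∂_2 are all 1, so H_1 = 0.
  H_2: rank ker ∂_2 − rank ∂_3 = (4 − 3) − 1 = 0, and the invariant factors of ∂_3 are all 1, so H_2 = 0.
  H_3: rank ker ∂_3 − rank ∂_4 = (1 − 1) − 0 = 0, and there is no ∂_4, so H_3 = 0.

(K is a triangulation of the 3-simplex.)

Hence the Betti numbers are b_0 = 1, b_1 = 0, b_2 = 0, b_3 = 0.

b_0 = 1, b_1 = 0, b_2 = 0, b_3 = 0.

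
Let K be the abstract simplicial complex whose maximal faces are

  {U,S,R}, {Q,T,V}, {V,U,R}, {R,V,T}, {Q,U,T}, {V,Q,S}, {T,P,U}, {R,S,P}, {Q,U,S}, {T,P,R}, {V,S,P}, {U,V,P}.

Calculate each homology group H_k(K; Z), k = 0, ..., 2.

Order the vertices as P < Q < R < S < T < U < V. Listing each simplex with vertices in this order, K has dimension 2 with simplices:

  0-simplices (7): P, Q, R, S, T, U, V
  1-simplices (18): PR, PS, PT, PU, PV, QS, QT, QU, QV, RS, RT, RU, RV, SU, SV, TU, TV, UV
  2-simplices (12): PRS, PRT, PSV, PTU, PUV, QSU, QSV, QTU, QTV, RSU, RTV, RUV

Hence C_0 ≅ Z^7, C_1 ≅ Z^18, C_2 ≅ Z^12.

The boundary map ∂_1: C_1 → C_0 sends each edge [p,q] (with p < q) to q − p. For instance
  ∂PV = V − P.
As a 7×18 matrix over Z this has rank 6, with invariant factors (1,1,1,1,1,1).

Boundary ∂_2: C_2 → C_1 acts by ∂[p,q,r] = [q,r] − [p,r] + [p,q]. For instance
  ∂PUV = UV − PV + PU,
  ∂PRS = RS − PS + PR.
The 18×12 boundary matrix has rank 12 and Smith normal form diag(1,1,1,1,1,1,1,1,1,1,1,2).

From H_k ≅ ker(∂_k) / im(∂_{k+1}) we obtain:

  H_0: rank C_0 − rank ∂_1 = 7 − 6 = 1, and the invariant factors of ∂_1 are all 1, so H_0 ≅ Z.
  H_1: rank ker ∂_1 − rank ∂_2 = (18 − 6) − 12 = 0, and ∂_2 has invariant factor 2 > 1, so H_1 ≅ Z/2.
  H_2: rank ker ∂_2 − rank ∂_3 = (12 − 12) − 0 = 0, and there is no ∂_3, so H_2 ≅ 0.

(K is a triangulation of the real projective plane RP^2.)

H_0 ≅ Z,  H_1 ≅ Z/2,  H_2 = 0.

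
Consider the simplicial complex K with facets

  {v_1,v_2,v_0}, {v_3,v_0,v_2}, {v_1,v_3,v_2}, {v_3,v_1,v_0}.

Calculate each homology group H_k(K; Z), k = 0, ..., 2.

K has 4 vertices, 6 edges, 4 triangles.
rank ∂_0 = 0, rank ∂_1 = 3 ⇒ b_0 = 4 − 0 − 3 = 1; all invariant factors of ∂_1 are 1 so no torsion. So H_0 ≅ Z.
rank ∂_1 = 3, rank ∂_2 = 3 ⇒ b_1 = 6 − 3 − 3 = 0; all invariant factors of ∂_2 are 1 so no torsion. So H_1 ≅ 0.
rank ∂_2 = 3, rank ∂_3 = 0 ⇒ b_2 = 4 − 3 − 0 = 1. So H_2 ≅ Z.

H_0 ≅ Z,  H_1 = 0,  H_2 ≅ Z.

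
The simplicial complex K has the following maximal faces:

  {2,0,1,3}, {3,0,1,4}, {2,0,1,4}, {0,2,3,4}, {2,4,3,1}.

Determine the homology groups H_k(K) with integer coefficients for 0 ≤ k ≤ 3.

K has 5 vertices, 10 edges, 10 triangles, 5 3-simplices.
rank ∂_0 = 0, rank ∂_1 = 4 ⇒ b_0 = 5 − 0 − 4 = 1; all invariant factors of ∂_1 are 1 so no torsion. So H_0 = Z.
rank ∂_1 = 4, rank ∂_2 = 6 ⇒ b_1 = 10 − 4 − 6 = 0; all invariant factors of ∂_2 are 1 so no torsion. So H_1 = 0.
rank ∂_2 = 6, rank ∂_3 = 4 ⇒ b_2 = 10 − 6 − 4 = 0; all invariant factors of ∂_3 are 1 so no torsion. So H_2 = 0.
rank ∂_3 = 4, rank ∂_4 = 0 ⇒ b_3 = 5 − 4 − 0 = 1. So H_3 = Z.

H_0 = Z,  H_1 = 0,  H_2 = 0,  H_3 = Z.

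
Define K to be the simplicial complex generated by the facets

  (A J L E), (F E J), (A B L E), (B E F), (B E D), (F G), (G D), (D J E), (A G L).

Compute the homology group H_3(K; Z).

H_3 = 0.

K has 8 vertices, 19 edges, 12 triangles, 2 3-simplices.
rank ∂_3 = 2, rank ∂_4 = 0 ⇒ b_3 = 2 − 2 − 0 = 0. So H_3 = 0.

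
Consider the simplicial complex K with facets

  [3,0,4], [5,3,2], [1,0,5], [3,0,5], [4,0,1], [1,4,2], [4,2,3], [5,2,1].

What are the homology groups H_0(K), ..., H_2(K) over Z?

K has 6 vertices, 12 edges, 8 triangles.
rank ∂_0 = 0, rank ∂_1 = 5 ⇒ b_0 = 6 − 0 − 5 = 1; all invariant factors of ∂_1 are 1 so no torsion. So H_0 = Z.
rank ∂_1 = 5, rank ∂_2 = 7 ⇒ b_1 = 12 − 5 − 7 = 0; all invariant factors of ∂_2 are 1 so no torsion. So H_1 = 0.
rank ∂_2 = 7, rank ∂_3 = 0 ⇒ b_2 = 8 − 7 − 0 = 1. So H_2 = Z.

H_0 = Z,  H_1 = 0,  H_2 = Z.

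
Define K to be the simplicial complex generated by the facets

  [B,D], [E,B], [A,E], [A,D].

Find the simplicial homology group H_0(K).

We work with the vertex ordering A < B < D < E. The simplices of K, each written with vertices in increasing order, are:

  0-simplices (4): A, B, D, E
  1-simplices (4): AD, AE, BD, BE

Hence C_0 ≅ Z^4, C_1 ≅ Z^4.

The boundary map ∂_1: C_1 → C_0 is given by ∂[p,q] = [q] − [p]. For instance
  ∂BD = D − B.
This gives a 4×4 integer matrix of rank 3; reducing to Smith normal form yields diagonal entries (1,1,1).

From H_k ≅ ker(∂_k) / im(∂_{k+1}) we obtain:

  H_0: rank C_0 − rank ∂_1 = 4 − 3 = 1, and the invariant factors of ∂_1 are all 1, so H_0 ≅ Z.

H_0 = Z.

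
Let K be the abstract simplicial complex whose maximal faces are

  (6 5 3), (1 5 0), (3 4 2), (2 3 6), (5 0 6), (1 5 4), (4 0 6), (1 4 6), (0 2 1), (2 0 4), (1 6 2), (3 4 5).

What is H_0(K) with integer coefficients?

H_0 ≅ Z.

We work with the vertex ordering 0 < 1 < 2 < 3 < 4 < 5 < 6. The simplices of K, each written with vertices in increasing order, are:

  0-simplices (7): [0], [1], [2], [3], [4], [5], [6]
  1-simplices (18): [0,1], [0,2], [0,4], [0,5], [0,6], [1,2], [1,4], [1,5], [1,6], [2,3], [2,4], [2,6], [3,4], [3,5], [3,6], [4,5], [4,6], [5,6]
  2-simplices (12): [0,1,2], [0,1,5], [0,2,4], [0,4,6], [0,5,6], [1,2,6], [1,4,5], [1,4,6], [2,3,4], [2,3,6], [3,4,5], [3,5,6]

so the chain groups are C_0 ≅ Z^7, C_1 ≅ Z^18, C_2 ≅ Z^12.

Boundary ∂_1: C_1 → C_0 is given by ∂[p,q] = [q] − [p].
The resulting 7×18 matrix has rank 6, and its Smith normal form has invariant factors (1,1,1,1,1,1).

Boundary ∂_2: C_2 → C_1 maps a triangle to the signed sum of its edges. For instance
  ∂[2,3,4] = [3,4] − [2,4] + [2,3],
  ∂[2,3,6] = [3,6] − [2,6] + [2,3].
As a 18×12 matrix over Z this has rank 12, with invariant factors (1,1,1,1,1,1,1,1,1,1,1,2).

From H_k ≅ ker(∂_k) / im(∂_{k+1}) we obtain:

  H_0: rank C_0 − rank ∂_1 = 7 − 6 = 1, and the invariant factors of ∂_1 are all 1, so H_0 = Z.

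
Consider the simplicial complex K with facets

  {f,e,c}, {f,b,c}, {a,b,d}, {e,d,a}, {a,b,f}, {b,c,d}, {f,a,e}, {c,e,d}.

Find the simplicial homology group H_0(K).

H_0 ≅ Z.

Order the vertices as a < b < c < d < e < f. Listing each simplex with vertices in this order, K has dimension 2 with simplices:

  0-simplices (6): a, b, c, d, e, f
  1-simplices (12): ab, ad, ae, af, bc, bd, bf, cd, ce, cf, de, ef
  2-simplices (8): abd, abf, ade, aef, bcd, bcf, cde, cef

so the chain groups are C_0 ≅ Z^6, C_1 ≅ Z^12, C_2 ≅ Z^8.

∂_1: C_1 → C_0 is given by ∂[p,q] = [q] − [p]. For instance
  ∂ce = e − c.
This gives a 6×12 integer matrix of rank 5; reducing to Smith normal form yields diagonal entries (1,1,1,1,1).

∂_2: C_2 → C_1 sends each 2-simplex [p,q,r] to [q,r] − [p,r] + [p,q]. For instance
  ∂cef = ef − cf + ce,
  ∂bcf = cf − bf + bc.
As a 12×8 matrix over Z this has rank 7, with invariant factors (1,1,1,1,1,1,1).

Computing H_k = (kernel of ∂_k) / (image of ∂_{k+1}):

  H_0: rank C_0 − rank ∂_1 = 6 − 5 = 1, and the invariant factors of ∂_1 are all 1, so H_0 ≅ Z.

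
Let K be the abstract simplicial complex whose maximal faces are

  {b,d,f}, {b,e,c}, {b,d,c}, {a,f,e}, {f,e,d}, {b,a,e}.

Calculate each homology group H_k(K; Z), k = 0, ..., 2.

H_0 ≅ Z,  H_1 ≅ Z,  H_2 = 0.

Take the total order a < b < c < d < e < f on the vertex set. Then K (dimension 2) consists of the simplices:

  0-simplices (6): a, b, c, d, e, f
  1-simplices (12): ab, ae, af, bc, bd, be, bf, cd, ce, de, df, ef
  2-simplices (6): abe, aef, bcd, bce, bdf, def

Hence C_0 ≅ Z^6, C_1 ≅ Z^12, C_2 ≅ Z^6.

Boundary ∂_1: C_1 → C_0 is given by ∂[p,q] = [q] − [p].
The 6×12 boundary matrix has rank 5 and Smith normal form diag(1,1,1,1,1).

The boundary map ∂_2: C_2 → C_1 maps a triangle to the signed sum of its edges. For instance
  ∂bcd = cd − bd + bc,
  ∂bdf = df − bf + bd.
The resulting 12×6 matrix has rank 6, and its Smith normal form has invariant factors (1,1,1,1,1,1).

Now H_k = ker ∂_k / im ∂_{k+1}, so:

  H_0: rank C_0 − rank ∂_1 = 6 − 5 = 1, and the invariant factors of ∂_1 are all 1, so H_0 = Z.
  H_1: rank ker ∂_1 − rank ∂_2 = (12 − 5) − 6 = 1, and the invariant factors of ∂_2 are all 1, so H_1 = Z.
  H_2: rank ker ∂_2 − rank ∂_3 = (6 − 6) − 0 = 0, and there is no ∂_3, so H_2 = 0.

As a check, the Euler characteristic is 6 − 12 + 6 = 0, which agrees with 1 − 1 + 0 = 0.
(K is a triangulation of the cylinder S^1 x I.)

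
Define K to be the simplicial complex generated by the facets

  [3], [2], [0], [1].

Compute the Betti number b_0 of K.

b_0 = 4.

Order the vertices as 0 < 1 < 2 < 3. Listing each simplex with vertices in this order, K has dimension 0 with simplices:

  0-simplices (4): [0], [1], [2], [3]

Hence C_0 ≅ Z^4.

Now H_k = ker ∂_k / im ∂_{k+1}, so:

  H_0: rank C_0 − rank ∂_1 = 4 − 0 = 4, and there is no ∂_1, so H_0 = Z^4.

Hence the Betti numbers are b_0 = 4.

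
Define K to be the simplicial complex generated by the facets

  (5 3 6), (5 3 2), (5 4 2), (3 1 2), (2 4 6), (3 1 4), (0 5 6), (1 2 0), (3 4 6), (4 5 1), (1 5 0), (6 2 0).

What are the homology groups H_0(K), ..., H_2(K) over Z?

H_0 ≅ Z,  H_1 ≅ Z/2Z,  H_2 = 0.

Order the vertices as 0 < 1 < 2 < 3 < 4 < 5 < 6. Listing each simplex with vertices in this order, K has dimension 2 with simplices:

  0-simplices (7): [0], [1], [2], [3], [4], [5], [6]
  1-simplices (18): [0,1], [0,2], [0,5], [0,6], [1,2], [1,3], [1,4], [1,5], [2,3], [2,4], [2,5], [2,6], [3,4], [3,5], [3,6], [4,5], [4,6], [5,6]
  2-simplices (12): [0,1,2], [0,1,5], [0,2,6], [0,5,6], [1,2,3], [1,3,4], [1,4,5], [2,3,5], [2,4,5], [2,4,6], [3,4,6], [3,5,6]

so the chain groups are C_0 ≅ Z^7, C_1 ≅ Z^18, C_2 ≅ Z^12.

The boundary map ∂_1: C_1 → C_0 maps an edge to its endpoints' difference, ∂[p,q] = q − p.
As a 7×18 matrix over Z this has rank 6, with invariant factors (1,1,1,1,1,1).

Boundary ∂_2: C_2 → C_1 sends each 2-simplex [p,q,r] to [q,r] − [p,r] + [p,q]. For instance
  ∂[3,4,6] = [4,6] − [3,6] + [3,4],
  ∂[0,1,2] = [1,2] − [0,2] + [0,1].
The 18×12 boundary matrix has rank 12 and Smith normal form diag(1,1,1,1,1,1,1,1,1,1,1,2).

From H_k ≅ ker(∂_k) / im(∂_{k+1}) we obtain:

  H_0: rank C_0 − rank ∂_1 = 7 − 6 = 1, and the invariant factors of ∂_1 are all 1, so H_0 = Z.
  H_1: rank ker ∂_1 − rank ∂_2 = (18 − 6) − 12 = 0, and ∂_2 has invariant factor 2 > 1, so H_1 = Z/2Z.
  H_2: rank ker ∂_2 − rank ∂_3 = (12 − 12) − 0 = 0, and there is no ∂_3, so H_2 = 0.

As a check, the Euler characteristic is 7 − 18 + 12 = 1, which agrees with 1 − 0 + 0 = 1.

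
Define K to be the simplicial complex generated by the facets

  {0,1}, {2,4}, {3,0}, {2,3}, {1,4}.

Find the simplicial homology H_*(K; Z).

Take the total order 0 < 1 < 2 < 3 < 4 on the vertex set. Then K (dimension 1) consists of the simplices:

  0-simplices (5): [0], [1], [2], [3], [4]
  1-simplices (5): [0,1], [0,3], [1,4], [2,3], [2,4]

so the chain groups are C_0 ≅ Z^5, C_1 ≅ Z^5.

The boundary map ∂_1: C_1 → C_0 maps an edge to its endpoints' difference, ∂[p,q] = q − p.
As a 5×5 matrix over Z this has rank 4, with invariant factors (1,1,1,1).

Computing H_k = (kernel of ∂_k) / (image of ∂_{k+1}):

  H_0: rank C_0 − rank ∂_1 = 5 − 4 = 1, and the invariant factors of ∂_1 are all 1, so H_0 = Z.
  H_1: rank ker ∂_1 − rank ∂_2 = (5 − 4) − 0 = 1, and there is no ∂_2, so H_1 = Z.

(K is a triangulation of the circle S^1.)

H_0 ≅ Z,  H_1 ≅ Z.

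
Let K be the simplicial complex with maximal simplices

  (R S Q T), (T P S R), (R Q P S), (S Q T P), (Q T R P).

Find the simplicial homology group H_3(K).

Order the vertices as P < Q < R < S < T. Listing each simplex with vertices in this order, K has dimension 3 with simplices:

  0-simplices (5): P, Q, R, S, T
  1-simplices (10): PQ, PR, PS, PT, QR, QS, QT, RS, RT, ST
  2-simplices (10): PQR, PQS, PQT, PRS, PRT, PST, QRS, QRT, QST, RST
  3-simplices (5): PQRS, PQRT, PQST, PRST, QRST

giving chain groups C_0 ≅ Z^5, C_1 ≅ Z^10, C_2 ≅ Z^10, C_3 ≅ Z^5.

The boundary map ∂_1: C_1 → C_0 maps an edge to its endpoints' difference, ∂[p,q] = q − p. For instance
  ∂QS = S − Q.
As a 5×10 matrix over Z this has rank 4, with invariant factors (1,1,1,1).

The boundary map ∂_2: C_2 → C_1 acts by ∂[p,q,r] = [q,r] − [p,r] + [p,q]. For instance
  ∂QRS = RS − QS + QR,
  ∂PST = ST − PT + PS.
As a 10×10 matrix over Z this has rank 6, with invariant factors (1,1,1,1,1,1).

Boundary ∂_3: C_3 → C_2 sends each 3-simplex σ to the alternating sum Σ_i (−1)^i (σ with its i-th vertex removed). For instance
  ∂PQRS = QRS − PRS + PQS − PQR,
  ∂QRST = RST − QST + QRT − QRS.
The 10×5 boundary matrix has rank 4 and Smith normal form diag(1,1,1,1).

Reading off H_k = ker ∂_k / im ∂_{k+1}:

  H_3: rank ker ∂_3 − rank ∂_4 = (5 − 4) − 0 = 1, and there is no ∂_4, so H_3 ≅ Z.

H_3 = Z.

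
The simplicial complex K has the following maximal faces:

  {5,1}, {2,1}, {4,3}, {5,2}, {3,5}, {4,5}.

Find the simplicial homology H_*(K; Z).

Take the total order 1 < 2 < 3 < 4 < 5 on the vertex set. Then K (dimension 1) consists of the simplices:

  0-simplices (5): [1], [2], [3], [4], [5]
  1-simplices (6): [1,2], [1,5], [2,5], [3,4], [3,5], [4,5]

Hence C_0 ≅ Z^5, C_1 ≅ Z^6.

∂_1: C_1 → C_0 maps an edge to its endpoints' difference, ∂[p,q] = q − p.
The 5×6 boundary matrix has rank 4 and Smith normal form diag(1,1,1,1).

Computing H_k = (kernel of ∂_k) / (image of ∂_{k+1}):

  H_0: rank C_0 − rank ∂_1 = 5 − 4 = 1, and the invariant factors of ∂_1 are all 1, so H_0 = Z.
  H_1: rank ker ∂_1 − rank ∂_2 = (6 − 4) − 0 = 2, and there is no ∂_2, so H_1 = Z^2.

H_0 ≅ Z,  H_1 ≅ Z^2.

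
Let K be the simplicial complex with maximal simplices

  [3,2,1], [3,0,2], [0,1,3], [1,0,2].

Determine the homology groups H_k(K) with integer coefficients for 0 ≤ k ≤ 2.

Take the total order 0 < 1 < 2 < 3 on the vertex set. Then K (dimension 2) consists of the simplices:

  0-simplices (4): [0], [1], [2], [3]
  1-simplices (6): [0,1], [0,2], [0,3], [1,2], [1,3], [2,3]
  2-simplices (4): [0,1,2], [0,1,3], [0,2,3], [1,2,3]

Hence C_0 ≅ Z^4, C_1 ≅ Z^6, C_2 ≅ Z^4.

The boundary map ∂_1: C_1 → C_0 is given by ∂[p,q] = [q] − [p]. For instance
  ∂[0,1] = [1] − [0].
The resulting 4×6 matrix has rank 3, and its Smith normal form has invariant factors (1,1,1).

Boundary ∂_2: C_2 → C_1 acts by ∂[p,q,r] = [q,r] − [p,r] + [p,q]. For instance
  ∂[0,1,2] = [1,2] − [0,2] + [0,1],
  ∂[1,2,3] = [2,3] − [1,3] + [1,2].
The 6×4 boundary matrix has rank 3 and Smith normal form diag(1,1,1).

Reading off H_k = ker ∂_k / im ∂_{k+1}:

  H_0: rank C_0 − rank ∂_1 = 4 − 3 = 1, and the invariant factors of ∂_1 are all 1, so H_0 = Z.
  H_1: rank ker ∂_1 − rank ∂_2 = (6 − 3) − 3 = 0, and the invariant factors of ∂_2 are all 1, so H_1 = 0.
  H_2: rank ker ∂_2 − rank ∂_3 = (4 − 3) − 0 = 1, and there is no ∂_3, so H_2 = Z.

H_0 ≅ Z,  H_1 = 0,  H_2 ≅ Z.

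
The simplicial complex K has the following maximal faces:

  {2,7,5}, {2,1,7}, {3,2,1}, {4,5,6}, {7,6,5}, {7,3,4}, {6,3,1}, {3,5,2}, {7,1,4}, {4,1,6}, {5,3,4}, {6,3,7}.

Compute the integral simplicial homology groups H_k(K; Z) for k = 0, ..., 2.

We work with the vertex ordering 1 < 2 < 3 < 4 < 5 < 6 < 7. The simplices of K, each written with vertices in increasing order, are:

  0-simplices (7): [1], [2], [3], [4], [5], [6], [7]
  1-simplices (18): [1,2], [1,3], [1,4], [1,6], [1,7], [2,3], [2,5], [2,7], [3,4], [3,5], [3,6], [3,7], [4,5], [4,6], [4,7], [5,6], [5,7], [6,7]
  2-simplices (12): [1,2,3], [1,2,7], [1,3,6], [1,4,6], [1,4,7], [2,3,5], [2,5,7], [3,4,5], [3,4,7], [3,6,7], [4,5,6], [5,6,7]

giving chain groups C_0 ≅ Z^7, C_1 ≅ Z^18, C_2 ≅ Z^12.

∂_1: C_1 → C_0 maps an edge to its endpoints' difference, ∂[p,q] = q − p.
The resulting 7×18 matrix has rank 6, and its Smith normal form has invariant factors (1,1,1,1,1,1).

∂_2: C_2 → C_1 sends each 2-simplex [p,q,r] to [q,r] − [p,r] + [p,q]. For instance
  ∂[2,5,7] = [5,7] − [2,7] + [2,5],
  ∂[1,2,3] = [2,3] − [1,3] + [1,2].
This gives a 18×12 integer matrix of rank 12; reducing to Smith normal form yields diagonal entries (1,1,1,1,1,1,1,1,1,1,1,2).

Now H_k = ker ∂_k / im ∂_{k+1}, so:

  H_0: rank C_0 − rank ∂_1 = 7 − 6 = 1, and the invariant factors of ∂_1 are all 1, so H_0 ≅ Z.
  H_1: rank ker ∂_1 − rank ∂_2 = (18 − 6) − 12 = 0, and ∂_2 has invariant factor 2 > 1, so H_1 ≅ Z/2Z.
  H_2: rank ker ∂_2 − rank ∂_3 = (12 − 12) − 0 = 0, and there is no ∂_3, so H_2 ≅ 0.

H_0 ≅ Z,  H_1 ≅ Z/2Z,  H_2 = 0.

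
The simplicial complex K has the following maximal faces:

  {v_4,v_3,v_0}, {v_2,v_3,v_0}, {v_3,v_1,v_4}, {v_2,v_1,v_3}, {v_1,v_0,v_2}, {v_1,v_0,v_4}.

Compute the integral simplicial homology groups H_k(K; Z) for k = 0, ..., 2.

H_0 = Z,  H_1 = 0,  H_2 = Z.

Order the vertices as v_0 < v_1 < v_2 < v_3 < v_4. Listing each simplex with vertices in this order, K has dimension 2 with simplices:

  0-simplices (5): [v_0], [v_1], [v_2], [v_3], [v_4]
  1-simplices (9): [v_0,v_1], [v_0,v_2], [v_0,v_3], [v_0,v_4], [v_1,v_2], [v_1,v_3], [v_1,v_4], [v_2,v_3], [v_3,v_4]
  2-simplices (6): [v_0,v_1,v_2], [v_0,v_1,v_4], [v_0,v_2,v_3], [v_0,v_3,v_4], [v_1,v_2,v_3], [v_1,v_3,v_4]

so the chain groups are C_0 ≅ Z^5, C_1 ≅ Z^9, C_2 ≅ Z^6.

∂_1: C_1 → C_0 maps an edge to its endpoints' difference, ∂[p,q] = q − p. For instance
  ∂[v_3,v_4] = [v_4] − [v_3].
The resulting 5×9 matrix has rank 4, and its Smith normal form has invariant factors (1,1,1,1).

∂_2: C_2 → C_1 sends each 2-simplex [p,q,r] to [q,r] − [p,r] + [p,q]. For instance
  ∂[v_0,v_1,v_2] = [v_1,v_2] − [v_0,v_2] + [v_0,v_1],
  ∂[v_0,v_2,v_3] = [v_2,v_3] − [v_0,v_3] + [v_0,v_2].
The 9×6 boundary matrix has rank 5 and Smith normal form diag(1,1,1,1,1).

Now H_k = ker ∂_k / im ∂_{k+1}, so:

  H_0: rank C_0 − rank ∂_1 = 5 − 4 = 1, and the invariant factors of ∂_1 are all 1, so H_0 = Z.
  H_1: rank ker ∂_1 − rank ∂_2 = (9 − 4) − 5 = 0, and the invariant factors of ∂_2 are all 1, so H_1 = 0.
  H_2: rank ker ∂_2 − rank ∂_3 = (6 − 5) − 0 = 1, and there is no ∂_3, so H_2 = Z.

(K is a triangulation of the 2-sphere S^2.)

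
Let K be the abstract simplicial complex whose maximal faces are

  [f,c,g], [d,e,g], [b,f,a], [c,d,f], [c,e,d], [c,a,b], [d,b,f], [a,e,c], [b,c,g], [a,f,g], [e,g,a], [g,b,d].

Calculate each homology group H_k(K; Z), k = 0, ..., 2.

H_0 ≅ Z,  H_1 ≅ Z/2,  H_2 = 0.

Take the total order a < b < c < d < e < f < g on the vertex set. Then K (dimension 2) consists of the simplices:

  0-simplices (7): a, b, c, d, e, f, g
  1-simplices (18): ab, ac, ae, af, ag, bc, bd, bf, bg, cd, ce, cf, cg, de, df, dg, eg, fg
  2-simplices (12): abc, abf, ace, aeg, afg, bcg, bdf, bdg, cde, cdf, cfg, deg

Hence C_0 ≅ Z^7, C_1 ≅ Z^18, C_2 ≅ Z^12.

Boundary ∂_1: C_1 → C_0 sends each edge [p,q] (with p < q) to q − p. For instance
  ∂df = f − d.
The 7×18 boundary matrix has rank 6 and Smith normal form diag(1,1,1,1,1,1).

The boundary map ∂_2: C_2 → C_1 maps a triangle to the signed sum of its edges. For instance
  ∂bdg = dg − bg + bd,
  ∂abf = bf − af + ab.
As a 18×12 matrix over Z this has rank 12, with invariant factors (1,1,1,1,1,1,1,1,1,1,1,2).

Reading off H_k = ker ∂_k / im ∂_{k+1}:

  H_0: rank C_0 − rank ∂_1 = 7 − 6 = 1, and the invariant factors of ∂_1 are all 1, so H_0 = Z.
  H_1: rank ker ∂_1 − rank ∂_2 = (18 − 6) − 12 = 0, and ∂_2 has invariant factor 2 > 1, so H_1 = Z/2.
  H_2: rank ker ∂_2 − rank ∂_3 = (12 − 12) − 0 = 0, and there is no ∂_3, so H_2 = 0.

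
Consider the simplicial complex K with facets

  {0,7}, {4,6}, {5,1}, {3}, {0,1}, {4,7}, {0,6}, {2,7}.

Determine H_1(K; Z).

K has 8 vertices, 7 edges.
rank ∂_1 = 6, rank ∂_2 = 0 ⇒ b_1 = 7 − 6 − 0 = 1. So H_1 = Z.

H_1 = Z.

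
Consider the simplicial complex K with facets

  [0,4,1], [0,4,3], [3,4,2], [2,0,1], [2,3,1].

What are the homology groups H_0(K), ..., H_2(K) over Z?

We work with the vertex ordering 0 < 1 < 2 < 3 < 4. The simplices of K, each written with vertices in increasing order, are:

  0-simplices (5): [0], [1], [2], [3], [4]
  1-simplices (10): [0,1], [0,2], [0,3], [0,4], [1,2], [1,3], [1,4], [2,3], [2,4], [3,4]
  2-simplices (5): [0,1,2], [0,1,4], [0,3,4], [1,2,3], [2,3,4]

giving chain groups C_0 ≅ Z^5, C_1 ≅ Z^10, C_2 ≅ Z^5.

The boundary map ∂_1: C_1 → C_0 sends each edge [p,q] (with p < q) to q − p. For instance
  ∂[0,1] = [1] − [0].
As a 5×10 matrix over Z this has rank 4, with invariant factors (1,1,1,1).

Boundary ∂_2: C_2 → C_1 sends each 2-simplex [p,q,r] to [q,r] − [p,r] + [p,q]. For instance
  ∂[0,1,4] = [1,4] − [0,4] + [0,1],
  ∂[0,1,2] = [1,2] − [0,2] + [0,1].
The resulting 10×5 matrix has rank 5, and its Smith normal form has invariant factors (1,1,1,1,1).

Computing H_k = (kernel of ∂_k) / (image of ∂_{k+1}):

  H_0: rank C_0 − rank ∂_1 = 5 − 4 = 1, and the invariant factors of ∂_1 are all 1, so H_0 = Z.
  H_1: rank ker ∂_1 − rank ∂_2 = (10 − 4) − 5 = 1, and the invariant factors of ∂_2 are all 1, so H_1 = Z.
  H_2: rank ker ∂_2 − rank ∂_3 = (5 − 5) − 0 = 0, and there is no ∂_3, so H_2 = 0.

As a check, the Euler characteristic is 5 − 10 + 5 = 0, which agrees with 1 − 1 + 0 = 0.
(K is a triangulation of the Möbius band.)

H_0 ≅ Z,  H_1 ≅ Z,  H_2 = 0.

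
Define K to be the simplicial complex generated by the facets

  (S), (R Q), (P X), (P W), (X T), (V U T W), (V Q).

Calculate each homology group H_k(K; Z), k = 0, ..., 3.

Fix the vertex order P < Q < R < S < T < U < V < W < X and write every simplex with vertices in increasing order. Then dim K = 3 and the simplices of K are:

  0-simplices (9): P, Q, R, S, T, U, V, W, X
  1-simplices (11): PW, PX, QR, QV, TU, TV, TW, TX, UV, UW, VW
  2-simplices (4): TUV, TUW, TVW, UVW
  3-simplices (1): TUVW

Hence C_0 ≅ Z^9, C_1 ≅ Z^11, C_2 ≅ Z^4, C_3 ≅ Z^1.

The boundary map ∂_1: C_1 → C_0 maps an edge to its endpoints' difference, ∂[p,q] = q − p.
This gives a 9×11 integer matrix of rank 7; reducing to Smith normal form yields diagonal entries (1,1,1,1,1,1,1).

The boundary map ∂_2: C_2 → C_1 sends each 2-simplex [p,q,r] to [q,r] − [p,r] + [p,q]. For instance
  ∂TUV = UV − TV + TU,
  ∂TVW = VW − TW + TV.
As a 11×4 matrix over Z this has rank 3, with invariant factors (1,1,1).

∂_3: C_3 → C_2 sends each 3-simplex σ to the alternating sum Σ_i (−1)^i (σ with its i-th vertex removed). For instance
  ∂TUVW = UVW − TVW + TUW − TUV.
This gives a 4×1 integer matrix of rank 1; reducing to Smith normal form yields diagonal entries (1).

Computing H_k = (kernel of ∂_k) / (image of ∂_{k+1}):

  H_0: rank C_0 − rank ∂_1 = 9 − 7 = 2, and the invariant factors of ∂_1 are all 1, so H_0 ≅ Z^2.
  H_1: rank ker ∂_1 − rank ∂_2 = (11 − 7) − 3 = 1, and the invariant factors of ∂_2 are all 1, so H_1 ≅ Z.
  H_2: rank ker ∂_2 − rank ∂_3 = (4 − 3) − 1 = 0, and the invariant factors of ∂_3 are all 1, so H_2 ≅ 0.
  H_3: rank ker ∂_3 − rank ∂_4 = (1 − 1) − 0 = 0, and there is no ∂_4, so H_3 ≅ 0.

As a check, the Euler characteristic is 9 − 11 + 4 − 1 = 1, which agrees with 2 − 1 + 0 − 0 = 1.

H_0 ≅ Z^2,  H_1 ≅ Z,  H_2 = 0,  H_3 = 0.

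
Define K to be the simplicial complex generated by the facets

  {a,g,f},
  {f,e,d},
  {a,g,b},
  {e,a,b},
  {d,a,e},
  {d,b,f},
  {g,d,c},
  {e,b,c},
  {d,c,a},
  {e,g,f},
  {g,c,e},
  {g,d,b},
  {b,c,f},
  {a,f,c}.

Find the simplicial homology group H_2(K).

Take the total order a < b < c < d < e < f < g on the vertex set. Then K (dimension 2) consists of the simplices:

  0-simplices (7): a, b, c, d, e, f, g
  1-simplices (21): ab, ac, ad, ae, af, ag, bc, bd, be, bf, bg, cd, ce, cf, cg, de, df, dg, ef, eg, fg
  2-simplices (14): abe, abg, acd, acf, ade, afg, bce, bcf, bdf, bdg, cdg, ceg, def, efg

giving chain groups C_0 ≅ Z^7, C_1 ≅ Z^21, C_2 ≅ Z^14.

∂_1: C_1 → C_0 maps an edge to its endpoints' difference, ∂[p,q] = q − p. For instance
  ∂bf = f − b.
The resulting 7×21 matrix has rank 6, and its Smith normal form has invariant factors (1,1,1,1,1,1).

The boundary map ∂_2: C_2 → C_1 sends each 2-simplex [p,q,r] to [q,r] − [p,r] + [p,q]. For instance
  ∂ade = de − ae + ad,
  ∂bdf = df − bf + bd.
As a 21×14 matrix over Z this has rank 13, with invariant factors (1,1,1,1,1,1,1,1,1,1,1,1,1).

Reading off H_k = ker ∂_k / im ∂_{k+1}:

  H_2: rank ker ∂_2 − rank ∂_3 = (14 − 13) − 0 = 1, and there is no ∂_3, so H_2 ≅ Z.

H_2 ≅ Z.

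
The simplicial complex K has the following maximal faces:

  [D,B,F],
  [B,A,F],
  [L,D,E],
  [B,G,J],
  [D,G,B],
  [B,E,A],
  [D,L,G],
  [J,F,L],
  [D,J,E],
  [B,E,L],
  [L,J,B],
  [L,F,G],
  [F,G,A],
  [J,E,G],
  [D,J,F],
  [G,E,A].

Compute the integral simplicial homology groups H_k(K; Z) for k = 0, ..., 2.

H_0 = Z,  H_1 = Z^2,  H_2 = Z.

We work with the vertex ordering A < B < D < E < F < G < J < L. The simplices of K, each written with vertices in increasing order, are:

  0-simplices (8): A, B, D, E, F, G, J, L
  1-simplices (24): AB, AE, AF, AG, BD, BE, BF, BG, BJ, BL, DE, DF, DG, DJ, DL, EG, EJ, EL, FG, FJ, FL, GJ, GL, JL
  2-simplices (16): ABE, ABF, AEG, AFG, BDF, BDG, BEL, BGJ, BJL, DEJ, DEL, DFJ, DGL, EGJ, FGL, FJL

giving chain groups C_0 ≅ Z^8, C_1 ≅ Z^24, C_2 ≅ Z^16.

Boundary ∂_1: C_1 → C_0 sends each edge [p,q] (with p < q) to q − p. For instance
  ∂JL = L − J.
The 8×24 boundary matrix has rank 7 and Smith normal form diag(1,1,1,1,1,1,1).

The boundary map ∂_2: C_2 → C_1 maps a triangle to the signed sum of its edges. For instance
  ∂AFG = FG − AG + AF,
  ∂BEL = EL − BL + BE.
This gives a 24×16 integer matrix of rank 15; reducing to Smith normal form yields diagonal entries (1,1,1,1,1,1,1,1,1,1,1,1,1,1,1).

Now H_k = ker ∂_k / im ∂_{k+1}, so:

  H_0: rank C_0 − rank ∂_1 = 8 − 7 = 1, and the invariant factors of ∂_1 are all 1, so H_0 = Z.
  H_1: rank ker ∂_1 − rank ∂_2 = (24 − 7) − 15 = 2, and the invariant factors of ∂_2 are all 1, so H_1 = Z^2.
  H_2: rank ker ∂_2 − rank ∂_3 = (16 − 15) − 0 = 1, and there is no ∂_3, so H_2 = Z.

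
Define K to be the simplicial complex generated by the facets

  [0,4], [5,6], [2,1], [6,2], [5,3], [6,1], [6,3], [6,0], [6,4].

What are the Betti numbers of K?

b_0 = 1, b_1 = 3.

K has 7 vertices, 9 edges.
rank ∂_0 = 0, rank ∂_1 = 6 ⇒ b_0 = 7 − 0 − 6 = 1; all invariant factors of ∂_1 are 1 so no torsion. So H_0 ≅ Z.
rank ∂_1 = 6, rank ∂_2 = 0 ⇒ b_1 = 9 − 6 − 0 = 3. So H_1 ≅ Z^3.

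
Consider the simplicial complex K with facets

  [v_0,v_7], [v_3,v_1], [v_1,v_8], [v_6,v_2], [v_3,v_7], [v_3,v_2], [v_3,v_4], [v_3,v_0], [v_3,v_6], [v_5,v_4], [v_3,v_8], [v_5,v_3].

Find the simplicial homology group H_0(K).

Order the vertices as v_0 < v_1 < v_2 < v_3 < v_4 < v_5 < v_6 < v_7 < v_8. Listing each simplex with vertices in this order, K has dimension 1 with simplices:

  0-simplices (9): [v_0], [v_1], [v_2], [v_3], [v_4], [v_5], [v_6], [v_7], [v_8]
  1-simplices (12): [v_0,v_3], [v_0,v_7], [v_1,v_3], [v_1,v_8], [v_2,v_3], [v_2,v_6], [v_3,v_4], [v_3,v_5], [v_3,v_6], [v_3,v_7], [v_3,v_8], [v_4,v_5]

so the chain groups are C_0 ≅ Z^9, C_1 ≅ Z^12.

Boundary ∂_1: C_1 → C_0 sends each edge [p,q] (with p < q) to q − p. For instance
  ∂[v_0,v_7] = [v_7] − [v_0].
The 9×12 boundary matrix has rank 8 and Smith normal form diag(1,1,1,1,1,1,1,1).

From H_k ≅ ker(∂_k) / im(∂_{k+1}) we obtain:

  H_0: rank C_0 − rank ∂_1 = 9 − 8 = 1, and the invariant factors of ∂_1 are all 1, so H_0 ≅ Z.

H_0 = Z.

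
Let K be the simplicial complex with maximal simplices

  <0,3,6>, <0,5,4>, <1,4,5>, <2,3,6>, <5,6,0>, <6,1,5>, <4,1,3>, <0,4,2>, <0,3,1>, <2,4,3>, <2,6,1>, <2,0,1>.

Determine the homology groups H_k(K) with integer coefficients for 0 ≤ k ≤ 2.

H_0 ≅ Z,  H_1 ≅ Z/2,  H_2 = 0.

Fix the vertex order 0 < 1 < 2 < 3 < 4 < 5 < 6 and write every simplex with vertices in increasing order. Then dim K = 2 and the simplices of K are:

  0-simplices (7): [0], [1], [2], [3], [4], [5], [6]
  1-simplices (18): [0,1], [0,2], [0,3], [0,4], [0,5], [0,6], [1,2], [1,3], [1,4], [1,5], [1,6], [2,3], [2,4], [2,6], [3,4], [3,6], [4,5], [5,6]
  2-simplices (12): [0,1,2], [0,1,3], [0,2,4], [0,3,6], [0,4,5], [0,5,6], [1,2,6], [1,3,4], [1,4,5], [1,5,6], [2,3,4], [2,3,6]

giving chain groups C_0 ≅ Z^7, C_1 ≅ Z^18, C_2 ≅ Z^12.

Boundary ∂_1: C_1 → C_0 is given by ∂[p,q] = [q] − [p].
This gives a 7×18 integer matrix of rank 6; reducing to Smith normal form yields diagonal entries (1,1,1,1,1,1).

The boundary map ∂_2: C_2 → C_1 acts by ∂[p,q,r] = [q,r] − [p,r] + [p,q]. For instance
  ∂[1,3,4] = [3,4] − [1,4] + [1,3],
  ∂[1,4,5] = [4,5] − [1,5] + [1,4].
The 18×12 boundary matrix has rank 12 and Smith normal form diag(1,1,1,1,1,1,1,1,1,1,1,2).

Computing H_k = (kernel of ∂_k) / (image of ∂_{k+1}):

  H_0: rank C_0 − rank ∂_1 = 7 − 6 = 1, and the invariant factors of ∂_1 are all 1, so H_0 ≅ Z.
  H_1: rank ker ∂_1 − rank ∂_2 = (18 − 6) − 12 = 0, and ∂_2 has invariant factor 2 > 1, so H_1 ≅ Z/2.
  H_2: rank ker ∂_2 − rank ∂_3 = (12 − 12) − 0 = 0, and there is no ∂_3, so H_2 ≅ 0.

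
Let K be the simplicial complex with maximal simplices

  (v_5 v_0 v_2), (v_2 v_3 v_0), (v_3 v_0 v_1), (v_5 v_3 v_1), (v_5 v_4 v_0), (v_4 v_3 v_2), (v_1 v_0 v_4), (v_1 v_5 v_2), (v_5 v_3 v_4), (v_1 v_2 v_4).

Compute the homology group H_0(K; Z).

Take the total order v_0 < v_1 < v_2 < v_3 < v_4 < v_5 on the vertex set. Then K (dimension 2) consists of the simplices:

  0-simplices (6): [v_0], [v_1], [v_2], [v_3], [v_4], [v_5]
  1-simplices (15): (15 of them)
  2-simplices (10): [v_0,v_1,v_3], [v_0,v_1,v_4], [v_0,v_2,v_3], [v_0,v_2,v_5], [v_0,v_4,v_5], [v_1,v_2,v_4], [v_1,v_2,v_5], [v_1,v_3,v_5], [v_2,v_3,v_4], [v_3,v_4,v_5]

Hence C_0 ≅ Z^6, C_1 ≅ Z^15, C_2 ≅ Z^10.

Boundary ∂_1: C_1 → C_0 maps an edge to its endpoints' difference, ∂[p,q] = q − p. For instance
  ∂[v_1,v_5] = [v_5] − [v_1].
As a 6×15 matrix over Z this has rank 5, with invariant factors (1,1,1,1,1).

The boundary map ∂_2: C_2 → C_1 maps a triangle to the signed sum of its edges. For instance
  ∂[v_0,v_1,v_4] = [v_1,v_4] − [v_0,v_4] + [v_0,v_1],
  ∂[v_1,v_2,v_4] = [v_2,v_4] − [v_1,v_4] + [v_1,v_2].
The resulting 15×10 matrix has rank 10, and its Smith normal form has invariant factors (1,1,1,1,1,1,1,1,1,2).

From H_k ≅ ker(∂_k) / im(∂_{k+1}) we obtain:

  H_0: rank C_0 − rank ∂_1 = 6 − 5 = 1, and the invariant factors of ∂_1 are all 1, so H_0 = Z.

H_0 = Z.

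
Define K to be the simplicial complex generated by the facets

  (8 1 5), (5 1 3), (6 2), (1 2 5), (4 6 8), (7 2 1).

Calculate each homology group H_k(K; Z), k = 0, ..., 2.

Order the vertices as 1 < 2 < 3 < 4 < 5 < 6 < 7 < 8. Listing each simplex with vertices in this order, K has dimension 2 with simplices:

  0-simplices (8): [1], [2], [3], [4], [5], [6], [7], [8]
  1-simplices (13): [1,2], [1,3], [1,5], [1,7], [1,8], [2,5], [2,6], [2,7], [3,5], [4,6], [4,8], [5,8], [6,8]
  2-simplices (5): [1,2,5], [1,2,7], [1,3,5], [1,5,8], [4,6,8]

so the chain groups are C_0 ≅ Z^8, C_1 ≅ Z^13, C_2 ≅ Z^5.

∂_1: C_1 → C_0 sends each edge [p,q] (with p < q) to q − p.
This gives a 8×13 integer matrix of rank 7; reducing to Smith normal form yields diagonal entries (1,1,1,1,1,1,1).

∂_2: C_2 → C_1 maps a triangle to the signed sum of its edges. For instance
  ∂[4,6,8] = [6,8] − [4,8] + [4,6],
  ∂[1,5,8] = [5,8] − [1,8] + [1,5].
This gives a 13×5 integer matrix of rank 5; reducing to Smith normal form yields diagonal entries (1,1,1,1,1).

Computing H_k = (kernel of ∂_k) / (image of ∂_{k+1}):

  H_0: rank C_0 − rank ∂_1 = 8 − 7 = 1, and the invariant factors of ∂_1 are all 1, so H_0 ≅ Z.
  H_1: rank ker ∂_1 − rank ∂_2 = (13 − 7) − 5 = 1, and the invariant factors of ∂_2 are all 1, so H_1 ≅ Z.
  H_2: rank ker ∂_2 − rank ∂_3 = (5 − 5) − 0 = 0, and there is no ∂_3, so H_2 ≅ 0.

H_0 = Z,  H_1 = Z,  H_2 = 0.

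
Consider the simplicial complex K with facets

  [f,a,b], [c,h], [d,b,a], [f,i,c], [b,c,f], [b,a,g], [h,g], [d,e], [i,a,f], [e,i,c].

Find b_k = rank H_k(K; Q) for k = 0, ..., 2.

K has 9 vertices, 17 edges, 7 triangles.
rank ∂_0 = 0, rank ∂_1 = 8 ⇒ b_0 = 9 − 0 − 8 = 1; all invariant factors of ∂_1 are 1 so no torsion. So H_0 ≅ Z.
rank ∂_1 = 8, rank ∂_2 = 7 ⇒ b_1 = 17 − 8 − 7 = 2; all invariant factors of ∂_2 are 1 so no torsion. So H_1 ≅ Z^2.
rank ∂_2 = 7, rank ∂_3 = 0 ⇒ b_2 = 7 − 7 − 0 = 0. So H_2 ≅ 0.

b_0 = 1, b_1 = 2, b_2 = 0.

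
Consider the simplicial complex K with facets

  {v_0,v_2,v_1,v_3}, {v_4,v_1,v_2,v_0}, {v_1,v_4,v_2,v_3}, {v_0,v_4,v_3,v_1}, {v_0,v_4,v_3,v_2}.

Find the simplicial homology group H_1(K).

H_1 ≅ 0.

K has 5 vertices, 10 edges, 10 triangles, 5 3-simplices.
rank ∂_1 = 4, rank ∂_2 = 6 ⇒ b_1 = 10 − 4 − 6 = 0; all invariant factors of ∂_2 are 1 so no torsion. So H_1 ≅ 0.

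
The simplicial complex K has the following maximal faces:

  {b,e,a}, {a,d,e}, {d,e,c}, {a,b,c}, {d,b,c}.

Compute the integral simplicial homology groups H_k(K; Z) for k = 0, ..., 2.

Order the vertices as a < b < c < d < e. Listing each simplex with vertices in this order, K has dimension 2 with simplices:

  0-simplices (5): a, b, c, d, e
  1-simplices (10): ab, ac, ad, ae, bc, bd, be, cd, ce, de
  2-simplices (5): abc, abe, ade, bcd, cde

Hence C_0 ≅ Z^5, C_1 ≅ Z^10, C_2 ≅ Z^5.

∂_1: C_1 → C_0 sends each edge [p,q] (with p < q) to q − p. For instance
  ∂ac = c − a.
This gives a 5×10 integer matrix of rank 4; reducing to Smith normal form yields diagonal entries (1,1,1,1).

Boundary ∂_2: C_2 → C_1 acts by ∂[p,q,r] = [q,r] − [p,r] + [p,q]. For instance
  ∂cde = de − ce + cd,
  ∂ade = de − ae + ad.
The 10×5 boundary matrix has rank 5 and Smith normal form diag(1,1,1,1,1).

Now H_k = ker ∂_k / im ∂_{k+1}, so:

  H_0: rank C_0 − rank ∂_1 = 5 − 4 = 1, and the invariant factors of ∂_1 are all 1, so H_0 ≅ Z.
  H_1: rank ker ∂_1 − rank ∂_2 = (10 − 4) − 5 = 1, and the invariant factors of ∂_2 are all 1, so H_1 ≅ Z.
  H_2: rank ker ∂_2 − rank ∂_3 = (5 − 5) − 0 = 0, and there is no ∂_3, so H_2 ≅ 0.

H_0 = Z,  H_1 = Z,  H_2 = 0.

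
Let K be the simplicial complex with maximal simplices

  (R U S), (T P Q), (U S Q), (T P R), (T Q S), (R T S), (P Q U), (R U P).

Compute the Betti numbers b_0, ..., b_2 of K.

b_0 = 1, b_1 = 0, b_2 = 1.

Order the vertices as P < Q < R < S < T < U. Listing each simplex with vertices in this order, K has dimension 2 with simplices:

  0-simplices (6): P, Q, R, S, T, U
  1-simplices (12): PQ, PR, PT, PU, QS, QT, QU, RS, RT, RU, ST, SU
  2-simplices (8): PQT, PQU, PRT, PRU, QST, QSU, RST, RSU

Hence C_0 ≅ Z^6, C_1 ≅ Z^12, C_2 ≅ Z^8.

The boundary map ∂_1: C_1 → C_0 maps an edge to its endpoints' difference, ∂[p,q] = q − p. For instance
  ∂QU = U − Q.
The 6×12 boundary matrix has rank 5 and Smith normal form diag(1,1,1,1,1).

∂_2: C_2 → C_1 acts by ∂[p,q,r] = [q,r] − [p,r] + [p,q]. For instance
  ∂PQT = QT − PT + PQ,
  ∂QST = ST − QT + QS.
The resulting 12×8 matrix has rank 7, and its Smith normal form has invariant factors (1,1,1,1,1,1,1).

From H_k ≅ ker(∂_k) / im(∂_{k+1}) we obtain:

  H_0: rank C_0 − rank ∂_1 = 6 − 5 = 1, and the invariant factors of ∂_1 are all 1, so H_0 ≅ Z.
  H_1: rank ker ∂_1 − rank ∂_2 = (12 − 5) − 7 = 0, and the invariant factors of ∂_2 are all 1, so H_1 ≅ 0.
  H_2: rank ker ∂_2 − rank ∂_3 = (8 − 7) − 0 = 1, and there is no ∂_3, so H_2 ≅ Z.

Hence the Betti numbers are b_0 = 1, b_1 = 0, b_2 = 1.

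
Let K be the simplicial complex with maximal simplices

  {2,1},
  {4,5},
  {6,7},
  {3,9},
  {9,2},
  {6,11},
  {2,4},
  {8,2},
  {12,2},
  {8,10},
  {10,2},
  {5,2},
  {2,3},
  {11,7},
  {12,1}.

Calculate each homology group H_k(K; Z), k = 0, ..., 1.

H_0 ≅ Z^2,  H_1 ≅ Z^5.

Fix the vertex order 1 < 2 < 3 < 4 < 5 < 6 < 7 < 8 < 9 < 10 < 11 < 12 and write every simplex with vertices in increasing order. Then dim K = 1 and the simplices of K are:

  0-simplices (12): [1], [2], [3], [4], [5], [6], [7], [8], [9], [10], [11], [12]
  1-simplices (15): [1,2], [1,12], [2,3], [2,4], [2,5], [2,8], [2,9], [2,10], [2,12], [3,9], [4,5], [6,7], [6,11], [7,11], [8,10]

so the chain groups are C_0 ≅ Z^12, C_1 ≅ Z^15.

∂_1: C_1 → C_0 sends each edge [p,q] (with p < q) to q − p.
This gives a 12×15 integer matrix of rank 10; reducing to Smith normal form yields diagonal entries (1,1,1,1,1,1,1,1,1,1).

Reading off H_k = ker ∂_k / im ∂_{k+1}:

  H_0: rank C_0 − rank ∂_1 = 12 − 10 = 2, and the invariant factors of ∂_1 are all 1, so H_0 ≅ Z^2.
  H_1: rank ker ∂_1 − rank ∂_2 = (15 − 10) − 0 = 5, and there is no ∂_2, so H_1 ≅ Z^5.

As a check, the Euler characteristic is 12 − 15 = -3, which agrees with 2 − 5 = -3.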